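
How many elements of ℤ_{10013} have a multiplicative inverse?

8640

10013 = 17 · 19 · 31.
φ(17) = 17 − 1 = 16.
φ(19) = 19 − 1 = 18.
φ(31) = 31 − 1 = 30.
Multiply: 16 · 18 · 30 = 8640.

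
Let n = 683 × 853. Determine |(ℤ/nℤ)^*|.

φ(683) = 683 − 1 = 682.
φ(853) = 853 − 1 = 852.
φ(582599) = 682 × 852 = 581064.

581064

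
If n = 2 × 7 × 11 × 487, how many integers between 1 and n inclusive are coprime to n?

φ(2) = 2 − 1 = 1.
φ(7) = 7 − 1 = 6.
φ(11) = 11 − 1 = 10.
φ(487) = 487 − 1 = 486.
Multiply: 1 · 6 · 10 · 486 = 29160.

29160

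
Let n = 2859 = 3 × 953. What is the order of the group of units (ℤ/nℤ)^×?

1904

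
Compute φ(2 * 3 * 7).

12

φ(42) = 42 · (1 − 1/2) · (1 − 1/3) · (1 − 1/7)
       = 42 · 12/42 = 12.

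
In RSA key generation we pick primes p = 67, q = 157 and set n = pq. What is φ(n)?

10296

φ(10519) = 10519 · (1 − 1/67) · (1 − 1/157)
       = 10519 · 10296/10519 = 10296.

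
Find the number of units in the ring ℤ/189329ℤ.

Prime factorization: 189329 = 7 · 17 · 37 · 43.
φ(7) = 7 − 1 = 6.
φ(17) = 17 − 1 = 16.
φ(37) = 37 − 1 = 36.
φ(43) = 43 − 1 = 42.
Since φ is multiplicative, φ(189329) = 6 · 16 · 36 · 42 = 145152.

145152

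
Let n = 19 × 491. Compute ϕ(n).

8820

φ(19) = 19 − 1 = 18.
φ(491) = 491 − 1 = 490.
Since φ is multiplicative, φ(9329) = 18 · 490 = 8820.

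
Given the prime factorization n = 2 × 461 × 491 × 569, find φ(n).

128027200

φ(2) = 2 − 1 = 1.
φ(461) = 461 − 1 = 460.
φ(491) = 491 − 1 = 490.
φ(569) = 569 − 1 = 568.
φ(257587438) = 1 × 460 × 490 × 568 = 128027200.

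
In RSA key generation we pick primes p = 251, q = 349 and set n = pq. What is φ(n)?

87000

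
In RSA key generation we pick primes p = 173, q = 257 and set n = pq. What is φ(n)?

44032

For distinct primes, φ(pq) = (p−1)(q−1) = 172 × 256 = 44032.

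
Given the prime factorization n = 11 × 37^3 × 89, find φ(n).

φ(49589287) = 49589287 · (1 − 1/11) · (1 − 1/37) · (1 − 1/89)
       = 49589287 · 31680/36223 = 43369920.

43369920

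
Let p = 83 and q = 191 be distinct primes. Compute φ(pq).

φ(pq) = (p−1)(q−1) = 82 · 190 = 15580.

15580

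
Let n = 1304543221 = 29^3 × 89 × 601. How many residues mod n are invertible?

1243334400

φ(1304543221) = 1304543221 · (1 − 1/29) · (1 − 1/89) · (1 − 1/601)
       = 1304543221 · 1478400/1551181 = 1243334400.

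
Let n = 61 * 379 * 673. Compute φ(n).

φ(15559087) = 15559087 · (1 − 1/61) · (1 − 1/379) · (1 − 1/673)
       = 15559087 · 15240960/15559087 = 15240960.

15240960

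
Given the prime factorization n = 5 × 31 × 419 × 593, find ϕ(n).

29694720

φ(5) = 5 − 1 = 4.
φ(31) = 31 − 1 = 30.
φ(419) = 419 − 1 = 418.
φ(593) = 593 − 1 = 592.
Since φ is multiplicative, φ(38512385) = 4 · 30 · 418 · 592 = 29694720.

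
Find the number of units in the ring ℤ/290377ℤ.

Prime factorization: 290377 = 17 × 19 × 29 × 31.
φ(17) = 17 − 1 = 16.
φ(19) = 19 − 1 = 18.
φ(29) = 29 − 1 = 28.
φ(31) = 31 − 1 = 30.
Multiply: 16 · 18 · 28 · 30 = 241920.

241920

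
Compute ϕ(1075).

1075 = 5**2 · 43.
φ(1075) = 1075 · (1 − 1/5) · (1 − 1/43)
       = 1075 · 168/215 = 840.

840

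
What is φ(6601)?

5280

First factor: 6601 = 7 · 23 · 41.
φ(7) = 7 − 1 = 6.
φ(23) = 23 − 1 = 22.
φ(41) = 41 − 1 = 40.
φ(6601) = 6 × 22 × 40 = 5280.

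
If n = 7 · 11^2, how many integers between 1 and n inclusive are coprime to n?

660

φ(847) = 847 · (1 − 1/7) · (1 − 1/11)
       = 847 · 60/77 = 660.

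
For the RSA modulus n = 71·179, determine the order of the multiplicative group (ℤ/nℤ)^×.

12460

φ(12709) = 12709 · (1 − 1/71) · (1 − 1/179)
       = 12709 · 12460/12709 = 12460.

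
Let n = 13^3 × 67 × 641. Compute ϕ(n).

φ(94354559) = 94354559 · (1 − 1/13) · (1 − 1/67) · (1 − 1/641)
       = 94354559 · 506880/558311 = 85662720.

85662720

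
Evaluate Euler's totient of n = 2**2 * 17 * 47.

1472

φ(2^2) = 2^1·(2−1) = 2·1 = 2.
φ(17) = 17 − 1 = 16.
φ(47) = 47 − 1 = 46.
Since φ is multiplicative, φ(3196) = 2 · 16 · 46 = 1472.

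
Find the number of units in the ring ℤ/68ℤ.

Prime factorization: 68 = 2^2 · 17.
φ(2^2) = 2^1·(2−1) = 2·1 = 2.
φ(17) = 17 − 1 = 16.
φ(68) = 2 × 16 = 32.

32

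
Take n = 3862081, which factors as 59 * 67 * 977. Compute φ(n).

3736128

φ(3862081) = 3862081 · (1 − 1/59) · (1 − 1/67) · (1 − 1/977)
       = 3862081 · 3736128/3862081 = 3736128.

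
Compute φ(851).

851 = 23 * 37.
φ(23) = 23 − 1 = 22.
φ(37) = 37 − 1 = 36.
Multiply: 22 · 36 = 792.

792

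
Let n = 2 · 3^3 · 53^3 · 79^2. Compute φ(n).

φ(50173633278) = 50173633278 · (1 − 1/2) · (1 − 1/3) · (1 − 1/53) · (1 − 1/79)
       = 50173633278 · 8112/25122 = 16201278288.

16201278288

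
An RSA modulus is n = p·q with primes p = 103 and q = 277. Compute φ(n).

28152

φ(pq) = (p−1)(q−1) = 102 · 276 = 28152.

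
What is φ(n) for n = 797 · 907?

721176

φ(722879) = 722879 · (1 − 1/797) · (1 − 1/907)
       = 722879 · 721176/722879 = 721176.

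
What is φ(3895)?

Factor 3895: 3895 = 5 × 19 × 41.
φ(5) = 5 − 1 = 4.
φ(19) = 19 − 1 = 18.
φ(41) = 41 − 1 = 40.
φ(3895) = 4 × 18 × 40 = 2880.

2880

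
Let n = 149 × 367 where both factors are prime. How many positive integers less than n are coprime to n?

For distinct primes, φ(pq) = (p−1)(q−1) = 148 × 366 = 54168.

54168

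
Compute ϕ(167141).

144144

Prime factorization: 167141 = 13^2 * 23 * 43.
φ(13^2) = 13^1·(13−1) = 13·12 = 156.
φ(23) = 23 − 1 = 22.
φ(43) = 43 − 1 = 42.
φ(167141) = 156 × 22 × 42 = 144144.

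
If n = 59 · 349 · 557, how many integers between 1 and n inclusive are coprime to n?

11222304

φ(11469187) = 11469187 · (1 − 1/59) · (1 − 1/349) · (1 − 1/557)
       = 11469187 · 11222304/11469187 = 11222304.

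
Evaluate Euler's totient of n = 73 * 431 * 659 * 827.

φ(17147114759) = 17147114759 · (1 − 1/73) · (1 − 1/431) · (1 − 1/659) · (1 − 1/827)
       = 17147114759 · 16827007680/17147114759 = 16827007680.

16827007680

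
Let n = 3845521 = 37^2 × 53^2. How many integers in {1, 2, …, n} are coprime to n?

φ(37^2) = 37^2 − 37^1 = 1369 − 37 = 1332.
φ(53^2) = 53^2 − 53^1 = 2809 − 53 = 2756.
Multiply: 1332 · 2756 = 3670992.

3670992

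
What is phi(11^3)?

φ(1331) = 1331 · (1 − 1/11)
       = 1331 · 10/11 = 1210.

1210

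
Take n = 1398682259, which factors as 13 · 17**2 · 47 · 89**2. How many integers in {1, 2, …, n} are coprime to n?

1175927808

φ(13) = 13 − 1 = 12.
φ(17^2) = 17^2 − 17^1 = 289 − 17 = 272.
φ(47) = 47 − 1 = 46.
φ(89^2) = 89^2 − 89^1 = 7921 − 89 = 7832.
φ(1398682259) = 12 × 272 × 46 × 7832 = 1175927808.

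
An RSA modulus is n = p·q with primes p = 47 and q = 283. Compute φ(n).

For distinct primes, φ(pq) = (p−1)(q−1) = 46 × 282 = 12972.

12972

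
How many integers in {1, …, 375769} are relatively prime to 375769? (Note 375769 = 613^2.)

φ(375769) = 375769 · (1 − 1/613)
       = 375769 · 612/613 = 375156.

375156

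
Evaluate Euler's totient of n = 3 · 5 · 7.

48

φ(105) = 105 · (1 − 1/3) · (1 − 1/5) · (1 − 1/7)
       = 105 · 48/105 = 48.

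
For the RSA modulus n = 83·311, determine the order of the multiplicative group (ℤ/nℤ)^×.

25420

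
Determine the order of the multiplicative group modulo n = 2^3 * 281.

1120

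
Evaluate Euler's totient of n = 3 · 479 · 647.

φ(929739) = 929739 · (1 − 1/3) · (1 − 1/479) · (1 − 1/647)
       = 929739 · 617576/929739 = 617576.

617576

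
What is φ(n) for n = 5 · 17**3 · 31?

φ(761515) = 761515 · (1 − 1/5) · (1 − 1/17) · (1 − 1/31)
       = 761515 · 1920/2635 = 554880.

554880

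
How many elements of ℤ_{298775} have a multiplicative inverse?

207360

Prime factorization: 298775 = 5^2 · 17 · 19 · 37.
φ(5^2) = 5^2 − 5^1 = 25 − 5 = 20.
φ(17) = 17 − 1 = 16.
φ(19) = 19 − 1 = 18.
φ(37) = 37 − 1 = 36.
Multiply: 20 · 16 · 18 · 36 = 207360.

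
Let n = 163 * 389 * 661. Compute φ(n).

φ(41912027) = 41912027 · (1 − 1/163) · (1 − 1/389) · (1 − 1/661)
       = 41912027 · 41484960/41912027 = 41484960.

41484960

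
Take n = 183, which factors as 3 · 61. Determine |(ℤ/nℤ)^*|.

φ(3) = 3 − 1 = 2.
φ(61) = 61 − 1 = 60.
Multiply: 2 · 60 = 120.

120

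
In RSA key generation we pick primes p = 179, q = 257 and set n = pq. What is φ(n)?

45568

φ(n) = (p − 1)(q − 1) = (179−1)(257−1) = 178·256 = 45568.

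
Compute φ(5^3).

φ(5^3) = 5^3 − 5^2 = 125 − 25 = 100.

100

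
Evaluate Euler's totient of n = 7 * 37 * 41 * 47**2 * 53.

971343360

φ(1243240663) = 1243240663 · (1 − 1/7) · (1 − 1/37) · (1 − 1/41) · (1 − 1/47) · (1 − 1/53)
       = 1243240663 · 20666880/26451929 = 971343360.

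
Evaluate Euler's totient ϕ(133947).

79200

Prime factorization: 133947 = 3^3 × 11^2 × 41.
φ(3^3) = 3^3 − 3^2 = 27 − 9 = 18.
φ(11^2) = 11^2 − 11^1 = 121 − 11 = 110.
φ(41) = 41 − 1 = 40.
Multiply: 18 · 110 · 40 = 79200.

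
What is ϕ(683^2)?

φ(683^2) = 683^2 − 683^1 = 466489 − 683 = 465806.

465806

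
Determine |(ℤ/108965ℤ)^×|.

Factor 108965: 108965 = 5 · 19 · 31 · 37.
φ(5) = 5 − 1 = 4.
φ(19) = 19 − 1 = 18.
φ(31) = 31 − 1 = 30.
φ(37) = 37 − 1 = 36.
Multiply: 4 · 18 · 30 · 36 = 77760.

77760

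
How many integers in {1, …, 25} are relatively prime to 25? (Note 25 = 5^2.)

φ(5^2) = 5^2 − 5^1 = 25 − 5 = 20.

20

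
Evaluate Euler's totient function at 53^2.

φ(2809) = 2809 · (1 − 1/53)
       = 2809 · 52/53 = 2756.

2756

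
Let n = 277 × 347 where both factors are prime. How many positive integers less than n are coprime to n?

95496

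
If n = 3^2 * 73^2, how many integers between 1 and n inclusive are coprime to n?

31536

φ(47961) = 47961 · (1 − 1/3) · (1 − 1/73)
       = 47961 · 144/219 = 31536.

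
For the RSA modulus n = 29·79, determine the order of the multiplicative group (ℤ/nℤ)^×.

φ(29) = 29 − 1 = 28.
φ(79) = 79 − 1 = 78.
Multiply: 28 · 78 = 2184.

2184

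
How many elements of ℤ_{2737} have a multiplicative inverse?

Prime factorization: 2737 = 7 * 17 * 23.
φ(7) = 7 − 1 = 6.
φ(17) = 17 − 1 = 16.
φ(23) = 23 − 1 = 22.
Multiply: 6 · 16 · 22 = 2112.

2112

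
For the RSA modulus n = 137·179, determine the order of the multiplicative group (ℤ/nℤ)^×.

24208

φ(137) = 137 − 1 = 136.
φ(179) = 179 − 1 = 178.
φ(24523) = 136 × 178 = 24208.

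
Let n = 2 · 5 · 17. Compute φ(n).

64

φ(2) = 2 − 1 = 1.
φ(5) = 5 − 1 = 4.
φ(17) = 17 − 1 = 16.
Since φ is multiplicative, φ(170) = 1 · 4 · 16 = 64.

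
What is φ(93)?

60

Prime factorization: 93 = 3 · 31.
φ(3) = 3 − 1 = 2.
φ(31) = 31 − 1 = 30.
φ(93) = 2 × 30 = 60.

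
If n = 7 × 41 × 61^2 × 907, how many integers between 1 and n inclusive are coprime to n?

795830400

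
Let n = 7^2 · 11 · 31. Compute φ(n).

φ(16709) = 16709 · (1 − 1/7) · (1 − 1/11) · (1 − 1/31)
       = 16709 · 1800/2387 = 12600.

12600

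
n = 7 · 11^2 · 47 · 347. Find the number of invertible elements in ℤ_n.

φ(13813723) = 13813723 · (1 − 1/7) · (1 − 1/11) · (1 − 1/47) · (1 − 1/347)
       = 13813723 · 954960/1255793 = 10504560.

10504560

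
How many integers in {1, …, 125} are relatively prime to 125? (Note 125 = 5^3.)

φ(125) = 125 · (1 − 1/5)
       = 125 · 4/5 = 100.

100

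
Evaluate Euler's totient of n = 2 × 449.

φ(2) = 2 − 1 = 1.
φ(449) = 449 − 1 = 448.
φ(898) = 1 × 448 = 448.

448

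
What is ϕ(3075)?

1600

3075 = 3 · 5^2 · 41.
φ(3) = 3 − 1 = 2.
φ(5^2) = 5^2 − 5^1 = 25 − 5 = 20.
φ(41) = 41 − 1 = 40.
Since φ is multiplicative, φ(3075) = 2 · 20 · 40 = 1600.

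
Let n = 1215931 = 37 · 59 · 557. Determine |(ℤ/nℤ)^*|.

1160928

φ(1215931) = 1215931 · (1 − 1/37) · (1 − 1/59) · (1 − 1/557)
       = 1215931 · 1160928/1215931 = 1160928.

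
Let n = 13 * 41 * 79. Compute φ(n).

37440

φ(42107) = 42107 · (1 − 1/13) · (1 − 1/41) · (1 − 1/79)
       = 42107 · 37440/42107 = 37440.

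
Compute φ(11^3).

1210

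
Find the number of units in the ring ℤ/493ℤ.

448

First factor: 493 = 17 × 29.
φ(17) = 17 − 1 = 16.
φ(29) = 29 − 1 = 28.
φ(493) = 16 × 28 = 448.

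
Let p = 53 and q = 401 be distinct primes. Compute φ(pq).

φ(53) = 53 − 1 = 52.
φ(401) = 401 − 1 = 400.
Multiply: 52 · 400 = 20800.

20800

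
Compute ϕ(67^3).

296274

φ(300763) = 300763 · (1 − 1/67)
       = 300763 · 66/67 = 296274.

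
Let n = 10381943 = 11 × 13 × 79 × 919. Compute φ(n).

φ(10381943) = 10381943 · (1 − 1/11) · (1 − 1/13) · (1 − 1/79) · (1 − 1/919)
       = 10381943 · 8592480/10381943 = 8592480.

8592480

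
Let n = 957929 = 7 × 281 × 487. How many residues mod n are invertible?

φ(7) = 7 − 1 = 6.
φ(281) = 281 − 1 = 280.
φ(487) = 487 − 1 = 486.
φ(957929) = 6 × 280 × 486 = 816480.

816480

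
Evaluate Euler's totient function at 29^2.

φ(841) = 841 · (1 − 1/29)
       = 841 · 28/29 = 812.

812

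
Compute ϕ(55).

40

Factor 55: 55 = 5 × 11.
φ(55) = 55 · (1 − 1/5) · (1 − 1/11)
       = 55 · 40/55 = 40.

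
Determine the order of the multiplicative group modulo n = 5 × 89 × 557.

φ(247865) = 247865 · (1 − 1/5) · (1 − 1/89) · (1 − 1/557)
       = 247865 · 195712/247865 = 195712.

195712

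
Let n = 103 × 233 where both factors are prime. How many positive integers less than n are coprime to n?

φ(n) = (p − 1)(q − 1) = (103−1)(233−1) = 102·232 = 23664.

23664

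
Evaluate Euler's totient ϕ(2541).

Prime factorization: 2541 = 3 * 7 * 11**2.
φ(3) = 3 − 1 = 2.
φ(7) = 7 − 1 = 6.
φ(11^2) = 11^2 − 11^1 = 121 − 11 = 110.
Since φ is multiplicative, φ(2541) = 2 · 6 · 110 = 1320.

1320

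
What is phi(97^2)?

φ(97^2) = 97^1·(97−1) = 97·96 = 9312.

9312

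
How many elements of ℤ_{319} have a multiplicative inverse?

280

Factor 319: 319 = 11 × 29.
φ(11) = 11 − 1 = 10.
φ(29) = 29 − 1 = 28.
φ(319) = 10 × 28 = 280.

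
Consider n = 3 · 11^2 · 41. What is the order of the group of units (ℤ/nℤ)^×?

8800

φ(3) = 3 − 1 = 2.
φ(11^2) = 11^1·(11−1) = 11·10 = 110.
φ(41) = 41 − 1 = 40.
φ(14883) = 2 × 110 × 40 = 8800.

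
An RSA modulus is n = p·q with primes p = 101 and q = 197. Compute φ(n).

φ(101) = 101 − 1 = 100.
φ(197) = 197 − 1 = 196.
Since φ is multiplicative, φ(19897) = 100 · 196 = 19600.

19600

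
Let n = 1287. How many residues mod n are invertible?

720

1287 = 3**2 · 11 · 13.
φ(3^2) = 3^1·(3−1) = 3·2 = 6.
φ(11) = 11 − 1 = 10.
φ(13) = 13 − 1 = 12.
φ(1287) = 6 × 10 × 12 = 720.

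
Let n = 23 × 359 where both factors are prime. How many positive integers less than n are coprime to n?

φ(n) = (p − 1)(q − 1) = (23−1)(359−1) = 22·358 = 7876.

7876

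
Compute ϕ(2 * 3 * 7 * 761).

9120

φ(31962) = 31962 · (1 − 1/2) · (1 − 1/3) · (1 − 1/7) · (1 − 1/761)
       = 31962 · 9120/31962 = 9120.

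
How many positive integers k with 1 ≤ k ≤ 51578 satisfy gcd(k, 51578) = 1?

First factor: 51578 = 2 * 17 * 37 * 41.
φ(51578) = 51578 · (1 − 1/2) · (1 − 1/17) · (1 − 1/37) · (1 − 1/41)
       = 51578 · 23040/51578 = 23040.

23040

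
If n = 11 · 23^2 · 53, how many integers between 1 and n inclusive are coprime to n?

263120

φ(11) = 11 − 1 = 10.
φ(23^2) = 23^2 − 23^1 = 529 − 23 = 506.
φ(53) = 53 − 1 = 52.
Multiply: 10 · 506 · 52 = 263120.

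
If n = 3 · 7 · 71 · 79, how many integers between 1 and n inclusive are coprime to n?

φ(117789) = 117789 · (1 − 1/3) · (1 − 1/7) · (1 − 1/71) · (1 − 1/79)
       = 117789 · 65520/117789 = 65520.

65520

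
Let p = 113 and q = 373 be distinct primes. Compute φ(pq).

41664

For distinct primes, φ(pq) = (p−1)(q−1) = 112 × 372 = 41664.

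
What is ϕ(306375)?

151200

First factor: 306375 = 3 · 5^3 · 19 · 43.
φ(3) = 3 − 1 = 2.
φ(5^3) = 5^2·(5−1) = 25·4 = 100.
φ(19) = 19 − 1 = 18.
φ(43) = 43 − 1 = 42.
Multiply: 2 · 100 · 18 · 42 = 151200.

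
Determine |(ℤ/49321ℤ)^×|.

Factor 49321: 49321 = 31 · 37 · 43.
φ(31) = 31 − 1 = 30.
φ(37) = 37 − 1 = 36.
φ(43) = 43 − 1 = 42.
Since φ is multiplicative, φ(49321) = 30 · 36 · 42 = 45360.

45360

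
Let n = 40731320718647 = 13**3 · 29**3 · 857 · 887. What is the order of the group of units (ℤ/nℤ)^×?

36218416975104

φ(13^3) = 13^2·(13−1) = 169·12 = 2028.
φ(29^3) = 29^3 − 29^2 = 24389 − 841 = 23548.
φ(857) = 857 − 1 = 856.
φ(887) = 887 − 1 = 886.
Multiply: 2028 · 23548 · 856 · 886 = 36218416975104.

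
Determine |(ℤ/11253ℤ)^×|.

6600

Prime factorization: 11253 = 3 · 11^2 · 31.
φ(11253) = 11253 · (1 − 1/3) · (1 − 1/11) · (1 − 1/31)
       = 11253 · 600/1023 = 6600.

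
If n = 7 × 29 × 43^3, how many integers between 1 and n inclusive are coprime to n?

13046544

φ(7) = 7 − 1 = 6.
φ(29) = 29 − 1 = 28.
φ(43^3) = 43^2·(43−1) = 1849·42 = 77658.
Since φ is multiplicative, φ(16139921) = 6 · 28 · 77658 = 13046544.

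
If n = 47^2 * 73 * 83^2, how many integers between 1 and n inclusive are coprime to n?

1059449184

φ(1110899473) = 1110899473 · (1 − 1/47) · (1 − 1/73) · (1 − 1/83)
       = 1110899473 · 271584/284773 = 1059449184.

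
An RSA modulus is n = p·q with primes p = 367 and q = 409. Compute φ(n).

149328

φ(pq) = (p−1)(q−1) = 366 · 408 = 149328.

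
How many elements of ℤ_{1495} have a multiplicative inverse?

1056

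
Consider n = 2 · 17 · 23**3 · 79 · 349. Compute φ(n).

5054429952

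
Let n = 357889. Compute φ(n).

282240

Factor 357889: 357889 = 7 * 29 * 41 * 43.
φ(357889) = 357889 · (1 − 1/7) · (1 − 1/29) · (1 − 1/41) · (1 − 1/43)
       = 357889 · 282240/357889 = 282240.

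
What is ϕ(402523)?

332640

402523 = 11 · 23 · 37 · 43.
φ(402523) = 402523 · (1 − 1/11) · (1 − 1/23) · (1 − 1/37) · (1 − 1/43)
       = 402523 · 332640/402523 = 332640.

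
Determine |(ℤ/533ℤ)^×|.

533 = 13 * 41.
φ(13) = 13 − 1 = 12.
φ(41) = 41 − 1 = 40.
Since φ is multiplicative, φ(533) = 12 · 40 = 480.

480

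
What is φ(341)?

300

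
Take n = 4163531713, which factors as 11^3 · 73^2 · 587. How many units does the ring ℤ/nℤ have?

φ(11^3) = 11^3 − 11^2 = 1331 − 121 = 1210.
φ(73^2) = 73^2 − 73^1 = 5329 − 73 = 5256.
φ(587) = 587 − 1 = 586.
φ(4163531713) = 1210 × 5256 × 586 = 3726819360.

3726819360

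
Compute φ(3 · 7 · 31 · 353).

126720

φ(229803) = 229803 · (1 − 1/3) · (1 − 1/7) · (1 − 1/31) · (1 − 1/353)
       = 229803 · 126720/229803 = 126720.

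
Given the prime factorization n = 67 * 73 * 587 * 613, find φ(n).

1704219264

φ(1759933421) = 1759933421 · (1 − 1/67) · (1 − 1/73) · (1 − 1/587) · (1 − 1/613)
       = 1759933421 · 1704219264/1759933421 = 1704219264.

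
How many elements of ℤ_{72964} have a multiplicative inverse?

Factor 72964: 72964 = 2^2 * 17 * 29 * 37.
φ(72964) = 72964 · (1 − 1/2) · (1 − 1/17) · (1 − 1/29) · (1 − 1/37)
       = 72964 · 16128/36482 = 32256.

32256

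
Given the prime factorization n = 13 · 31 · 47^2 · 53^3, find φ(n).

113687645760

φ(13) = 13 − 1 = 12.
φ(31) = 31 − 1 = 30.
φ(47^2) = 47^2 − 47^1 = 2209 − 47 = 2162.
φ(53^3) = 53^3 − 53^2 = 148877 − 2809 = 146068.
Since φ is multiplicative, φ(132534325079) = 12 · 30 · 2162 · 146068 = 113687645760.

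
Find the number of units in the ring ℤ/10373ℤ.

First factor: 10373 = 11 × 23 × 41.
φ(10373) = 10373 · (1 − 1/11) · (1 − 1/23) · (1 − 1/41)
       = 10373 · 8800/10373 = 8800.

8800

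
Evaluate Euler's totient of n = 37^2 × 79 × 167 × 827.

φ(37^2) = 37^1·(37−1) = 37·36 = 1332.
φ(79) = 79 − 1 = 78.
φ(167) = 167 − 1 = 166.
φ(827) = 827 − 1 = 826.
Multiply: 1332 · 78 · 166 · 826 = 14245803936.

14245803936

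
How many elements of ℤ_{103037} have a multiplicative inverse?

Factor 103037: 103037 = 11 * 17 * 19 * 29.
φ(11) = 11 − 1 = 10.
φ(17) = 17 − 1 = 16.
φ(19) = 19 − 1 = 18.
φ(29) = 29 − 1 = 28.
φ(103037) = 10 × 16 × 18 × 28 = 80640.

80640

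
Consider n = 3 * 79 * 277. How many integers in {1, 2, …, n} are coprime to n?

43056

φ(65649) = 65649 · (1 − 1/3) · (1 − 1/79) · (1 − 1/277)
       = 65649 · 43056/65649 = 43056.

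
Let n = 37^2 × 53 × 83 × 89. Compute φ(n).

499809024

φ(535978559) = 535978559 · (1 − 1/37) · (1 − 1/53) · (1 − 1/83) · (1 − 1/89)
       = 535978559 · 13508352/14485907 = 499809024.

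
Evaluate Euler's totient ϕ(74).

74 = 2 × 37.
φ(74) = 74 · (1 − 1/2) · (1 − 1/37)
       = 74 · 36/74 = 36.

36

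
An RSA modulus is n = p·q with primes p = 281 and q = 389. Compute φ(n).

φ(n) = (p − 1)(q − 1) = (281−1)(389−1) = 280·388 = 108640.

108640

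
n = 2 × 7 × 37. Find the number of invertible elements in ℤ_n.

216

φ(2) = 2 − 1 = 1.
φ(7) = 7 − 1 = 6.
φ(37) = 37 − 1 = 36.
Multiply: 1 · 6 · 36 = 216.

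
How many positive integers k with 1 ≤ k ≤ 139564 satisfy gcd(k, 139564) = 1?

63360

First factor: 139564 = 2^2 × 23 × 37 × 41.
φ(139564) = 139564 · (1 − 1/2) · (1 − 1/23) · (1 − 1/37) · (1 − 1/41)
       = 139564 · 31680/69782 = 63360.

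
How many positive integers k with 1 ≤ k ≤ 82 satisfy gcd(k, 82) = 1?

First factor: 82 = 2 × 41.
φ(82) = 82 · (1 − 1/2) · (1 − 1/41)
       = 82 · 40/82 = 40.

40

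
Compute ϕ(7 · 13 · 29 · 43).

φ(113477) = 113477 · (1 − 1/7) · (1 − 1/13) · (1 − 1/29) · (1 − 1/43)
       = 113477 · 84672/113477 = 84672.

84672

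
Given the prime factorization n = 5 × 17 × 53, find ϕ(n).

3328

φ(5) = 5 − 1 = 4.
φ(17) = 17 − 1 = 16.
φ(53) = 53 − 1 = 52.
Multiply: 4 · 16 · 52 = 3328.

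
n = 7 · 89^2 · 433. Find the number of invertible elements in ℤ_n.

20300544

φ(24008551) = 24008551 · (1 − 1/7) · (1 − 1/89) · (1 − 1/433)
       = 24008551 · 228096/269759 = 20300544.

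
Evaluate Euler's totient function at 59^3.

201898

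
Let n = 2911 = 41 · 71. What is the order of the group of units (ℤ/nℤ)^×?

φ(2911) = 2911 · (1 − 1/41) · (1 − 1/71)
       = 2911 · 2800/2911 = 2800.

2800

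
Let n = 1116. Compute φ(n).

360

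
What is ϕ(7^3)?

294

φ(7^3) = 7^3 − 7^2 = 343 − 49 = 294.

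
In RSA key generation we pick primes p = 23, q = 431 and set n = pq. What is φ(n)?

9460

For distinct primes, φ(pq) = (p−1)(q−1) = 22 × 430 = 9460.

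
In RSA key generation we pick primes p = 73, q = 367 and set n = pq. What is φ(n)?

26352

For distinct primes, φ(pq) = (p−1)(q−1) = 72 × 366 = 26352.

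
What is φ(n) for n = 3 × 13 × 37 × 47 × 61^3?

8873245440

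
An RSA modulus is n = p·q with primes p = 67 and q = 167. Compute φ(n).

φ(n) = (p − 1)(q − 1) = (67−1)(167−1) = 66·166 = 10956.

10956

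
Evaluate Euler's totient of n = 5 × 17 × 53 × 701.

φ(3158005) = 3158005 · (1 − 1/5) · (1 − 1/17) · (1 − 1/53) · (1 − 1/701)
       = 3158005 · 2329600/3158005 = 2329600.

2329600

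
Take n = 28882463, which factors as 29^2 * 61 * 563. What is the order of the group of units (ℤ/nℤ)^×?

27380640

φ(28882463) = 28882463 · (1 − 1/29) · (1 − 1/61) · (1 − 1/563)
       = 28882463 · 944160/995947 = 27380640.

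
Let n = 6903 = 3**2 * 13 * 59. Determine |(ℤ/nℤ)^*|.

φ(6903) = 6903 · (1 − 1/3) · (1 − 1/13) · (1 − 1/59)
       = 6903 · 1392/2301 = 4176.

4176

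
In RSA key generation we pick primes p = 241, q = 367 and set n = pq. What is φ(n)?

87840

φ(pq) = (p−1)(q−1) = 240 · 366 = 87840.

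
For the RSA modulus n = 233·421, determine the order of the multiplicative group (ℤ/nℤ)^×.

97440

φ(98093) = 98093 · (1 − 1/233) · (1 − 1/421)
       = 98093 · 97440/98093 = 97440.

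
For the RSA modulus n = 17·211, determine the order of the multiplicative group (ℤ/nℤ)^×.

3360

φ(3587) = 3587 · (1 − 1/17) · (1 − 1/211)
       = 3587 · 3360/3587 = 3360.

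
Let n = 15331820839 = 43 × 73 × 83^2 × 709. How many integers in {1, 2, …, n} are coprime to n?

φ(15331820839) = 15331820839 · (1 − 1/43) · (1 − 1/73) · (1 − 1/83) · (1 − 1/709)
       = 15331820839 · 175561344/184720733 = 14571591552.

14571591552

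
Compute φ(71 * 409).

φ(29039) = 29039 · (1 − 1/71) · (1 − 1/409)
       = 29039 · 28560/29039 = 28560.

28560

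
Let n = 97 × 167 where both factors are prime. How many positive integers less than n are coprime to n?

φ(16199) = 16199 · (1 − 1/97) · (1 − 1/167)
       = 16199 · 15936/16199 = 15936.

15936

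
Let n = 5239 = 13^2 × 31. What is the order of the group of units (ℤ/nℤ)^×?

4680

φ(5239) = 5239 · (1 − 1/13) · (1 − 1/31)
       = 5239 · 360/403 = 4680.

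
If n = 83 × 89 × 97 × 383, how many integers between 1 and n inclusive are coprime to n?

264625152

φ(274434437) = 274434437 · (1 − 1/83) · (1 − 1/89) · (1 − 1/97) · (1 − 1/383)
       = 274434437 · 264625152/274434437 = 264625152.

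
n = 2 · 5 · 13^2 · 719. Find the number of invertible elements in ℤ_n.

φ(1215110) = 1215110 · (1 − 1/2) · (1 − 1/5) · (1 − 1/13) · (1 − 1/719)
       = 1215110 · 34464/93470 = 448032.

448032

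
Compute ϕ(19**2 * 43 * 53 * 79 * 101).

φ(19^2) = 19^2 − 19^1 = 361 − 19 = 342.
φ(43) = 43 − 1 = 42.
φ(53) = 53 − 1 = 52.
φ(79) = 79 − 1 = 78.
φ(101) = 101 − 1 = 100.
Since φ is multiplicative, φ(6564474901) = 342 · 42 · 52 · 78 · 100 = 5826038400.

5826038400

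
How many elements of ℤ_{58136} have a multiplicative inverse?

First factor: 58136 = 2^3 * 13^2 * 43.
φ(58136) = 58136 · (1 − 1/2) · (1 − 1/13) · (1 − 1/43)
       = 58136 · 504/1118 = 26208.

26208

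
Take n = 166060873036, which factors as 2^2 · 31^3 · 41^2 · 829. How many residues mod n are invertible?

78297667200

φ(166060873036) = 166060873036 · (1 − 1/2) · (1 − 1/31) · (1 − 1/41) · (1 − 1/829)
       = 166060873036 · 993600/2107318 = 78297667200.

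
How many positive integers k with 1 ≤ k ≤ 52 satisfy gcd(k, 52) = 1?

Prime factorization: 52 = 2^2 * 13.
φ(52) = 52 · (1 − 1/2) · (1 − 1/13)
       = 52 · 12/26 = 24.

24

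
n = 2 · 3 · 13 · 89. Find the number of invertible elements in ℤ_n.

φ(6942) = 6942 · (1 − 1/2) · (1 − 1/3) · (1 − 1/13) · (1 − 1/89)
       = 6942 · 2112/6942 = 2112.

2112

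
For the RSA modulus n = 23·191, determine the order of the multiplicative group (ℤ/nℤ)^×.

4180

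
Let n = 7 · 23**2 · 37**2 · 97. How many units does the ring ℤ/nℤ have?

388219392

φ(7) = 7 − 1 = 6.
φ(23^2) = 23^2 − 23^1 = 529 − 23 = 506.
φ(37^2) = 37^2 − 37^1 = 1369 − 37 = 1332.
φ(97) = 97 − 1 = 96.
φ(491732479) = 6 × 506 × 1332 × 96 = 388219392.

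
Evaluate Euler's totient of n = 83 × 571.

φ(83) = 83 − 1 = 82.
φ(571) = 571 − 1 = 570.
Multiply: 82 · 570 = 46740.

46740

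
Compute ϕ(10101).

First factor: 10101 = 3 × 7 × 13 × 37.
φ(3) = 3 − 1 = 2.
φ(7) = 7 − 1 = 6.
φ(13) = 13 − 1 = 12.
φ(37) = 37 − 1 = 36.
φ(10101) = 2 × 6 × 12 × 36 = 5184.

5184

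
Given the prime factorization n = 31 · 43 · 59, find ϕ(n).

φ(31) = 31 − 1 = 30.
φ(43) = 43 − 1 = 42.
φ(59) = 59 − 1 = 58.
φ(78647) = 30 × 42 × 58 = 73080.

73080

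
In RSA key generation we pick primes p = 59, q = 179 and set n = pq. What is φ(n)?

10324

φ(10561) = 10561 · (1 − 1/59) · (1 − 1/179)
       = 10561 · 10324/10561 = 10324.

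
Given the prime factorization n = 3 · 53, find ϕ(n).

φ(3) = 3 − 1 = 2.
φ(53) = 53 − 1 = 52.
φ(159) = 2 × 52 = 104.

104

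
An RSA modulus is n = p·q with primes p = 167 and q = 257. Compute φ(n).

42496

φ(42919) = 42919 · (1 − 1/167) · (1 − 1/257)
       = 42919 · 42496/42919 = 42496.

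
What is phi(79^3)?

486798

φ(493039) = 493039 · (1 − 1/79)
       = 493039 · 78/79 = 486798.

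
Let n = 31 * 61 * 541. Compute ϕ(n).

972000

φ(31) = 31 − 1 = 30.
φ(61) = 61 − 1 = 60.
φ(541) = 541 − 1 = 540.
Multiply: 30 · 60 · 540 = 972000.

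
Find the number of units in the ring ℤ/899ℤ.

899 = 29 × 31.
φ(29) = 29 − 1 = 28.
φ(31) = 31 − 1 = 30.
Since φ is multiplicative, φ(899) = 28 · 30 = 840.

840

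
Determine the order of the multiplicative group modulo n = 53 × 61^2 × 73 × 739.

φ(53) = 53 − 1 = 52.
φ(61^2) = 61^2 − 61^1 = 3721 − 61 = 3660.
φ(73) = 73 − 1 = 72.
φ(739) = 739 − 1 = 738.
Multiply: 52 · 3660 · 72 · 738 = 10112843520.

10112843520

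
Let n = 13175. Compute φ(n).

9600

13175 = 5^2 * 17 * 31.
φ(5^2) = 5^1·(5−1) = 5·4 = 20.
φ(17) = 17 − 1 = 16.
φ(31) = 31 − 1 = 30.
Since φ is multiplicative, φ(13175) = 20 · 16 · 30 = 9600.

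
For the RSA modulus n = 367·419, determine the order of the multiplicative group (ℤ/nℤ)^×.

152988

φ(n) = (p − 1)(q − 1) = (367−1)(419−1) = 366·418 = 152988.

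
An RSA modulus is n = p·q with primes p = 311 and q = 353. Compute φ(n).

φ(n) = (p − 1)(q − 1) = (311−1)(353−1) = 310·352 = 109120.

109120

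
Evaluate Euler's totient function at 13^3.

2028

φ(2197) = 2197 · (1 − 1/13)
       = 2197 · 12/13 = 2028.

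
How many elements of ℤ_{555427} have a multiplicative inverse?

555427 = 19 · 23 · 31 · 41.
φ(555427) = 555427 · (1 − 1/19) · (1 − 1/23) · (1 − 1/31) · (1 − 1/41)
       = 555427 · 475200/555427 = 475200.

475200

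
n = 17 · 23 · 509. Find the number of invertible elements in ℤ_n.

178816

φ(199019) = 199019 · (1 − 1/17) · (1 − 1/23) · (1 − 1/509)
       = 199019 · 178816/199019 = 178816.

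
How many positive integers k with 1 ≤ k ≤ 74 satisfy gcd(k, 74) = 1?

Factor 74: 74 = 2 · 37.
φ(2) = 2 − 1 = 1.
φ(37) = 37 − 1 = 36.
φ(74) = 1 × 36 = 36.

36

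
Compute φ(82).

40

82 = 2 · 41.
φ(82) = 82 · (1 − 1/2) · (1 − 1/41)
       = 82 · 40/82 = 40.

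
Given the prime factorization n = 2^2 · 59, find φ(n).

φ(2^2) = 2^1·(2−1) = 2·1 = 2.
φ(59) = 59 − 1 = 58.
Multiply: 2 · 58 = 116.

116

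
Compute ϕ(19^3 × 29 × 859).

156107952

φ(170864549) = 170864549 · (1 − 1/19) · (1 − 1/29) · (1 − 1/859)
       = 170864549 · 432432/473309 = 156107952.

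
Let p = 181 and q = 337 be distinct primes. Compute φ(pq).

60480

φ(181) = 181 − 1 = 180.
φ(337) = 337 − 1 = 336.
φ(60997) = 180 × 336 = 60480.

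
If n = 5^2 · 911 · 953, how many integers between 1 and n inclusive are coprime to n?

φ(21704575) = 21704575 · (1 − 1/5) · (1 − 1/911) · (1 − 1/953)
       = 21704575 · 3465280/4340915 = 17326400.

17326400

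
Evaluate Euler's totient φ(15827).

12096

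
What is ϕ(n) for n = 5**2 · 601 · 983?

11784000

φ(5^2) = 5^2 − 5^1 = 25 − 5 = 20.
φ(601) = 601 − 1 = 600.
φ(983) = 983 − 1 = 982.
Multiply: 20 · 600 · 982 = 11784000.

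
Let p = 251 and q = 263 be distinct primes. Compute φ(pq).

65500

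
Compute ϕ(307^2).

93942

φ(307^2) = 307^2 − 307^1 = 94249 − 307 = 93942.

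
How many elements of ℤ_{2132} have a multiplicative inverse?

Prime factorization: 2132 = 2^2 * 13 * 41.
φ(2^2) = 2^2 − 2^1 = 4 − 2 = 2.
φ(13) = 13 − 1 = 12.
φ(41) = 41 − 1 = 40.
Since φ is multiplicative, φ(2132) = 2 · 12 · 40 = 960.

960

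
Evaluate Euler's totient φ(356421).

202176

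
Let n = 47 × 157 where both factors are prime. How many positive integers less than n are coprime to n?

7176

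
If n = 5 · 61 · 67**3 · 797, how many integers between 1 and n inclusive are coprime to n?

56600184960

φ(5) = 5 − 1 = 4.
φ(61) = 61 − 1 = 60.
φ(67^3) = 67^3 − 67^2 = 300763 − 4489 = 296274.
φ(797) = 797 − 1 = 796.
φ(73110973855) = 4 × 60 × 296274 × 796 = 56600184960.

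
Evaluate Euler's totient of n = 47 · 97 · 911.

φ(4153249) = 4153249 · (1 − 1/47) · (1 − 1/97) · (1 − 1/911)
       = 4153249 · 4018560/4153249 = 4018560.

4018560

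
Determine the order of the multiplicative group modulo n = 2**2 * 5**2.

φ(2^2) = 2^1·(2−1) = 2·1 = 2.
φ(5^2) = 5^1·(5−1) = 5·4 = 20.
φ(100) = 2 × 20 = 40.

40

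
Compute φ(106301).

Prime factorization: 106301 = 13^2 · 17 · 37.
φ(13^2) = 13^1·(13−1) = 13·12 = 156.
φ(17) = 17 − 1 = 16.
φ(37) = 37 − 1 = 36.
Multiply: 156 · 16 · 36 = 89856.

89856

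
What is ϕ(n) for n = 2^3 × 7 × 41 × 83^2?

6533760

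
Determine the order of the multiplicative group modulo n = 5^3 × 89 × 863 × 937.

φ(5^3) = 5^3 − 5^2 = 125 − 25 = 100.
φ(89) = 89 − 1 = 88.
φ(863) = 863 − 1 = 862.
φ(937) = 937 − 1 = 936.
φ(8996019875) = 100 × 88 × 862 × 936 = 7100121600.

7100121600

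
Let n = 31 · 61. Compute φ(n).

φ(1891) = 1891 · (1 − 1/31) · (1 − 1/61)
       = 1891 · 1800/1891 = 1800.

1800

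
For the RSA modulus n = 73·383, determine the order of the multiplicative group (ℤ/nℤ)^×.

For distinct primes, φ(pq) = (p−1)(q−1) = 72 × 382 = 27504.

27504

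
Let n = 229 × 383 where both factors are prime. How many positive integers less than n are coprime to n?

87096

φ(pq) = (p−1)(q−1) = 228 · 382 = 87096.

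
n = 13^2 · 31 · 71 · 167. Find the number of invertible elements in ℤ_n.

54381600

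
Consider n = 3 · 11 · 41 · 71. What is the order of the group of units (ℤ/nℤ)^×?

φ(96063) = 96063 · (1 − 1/3) · (1 − 1/11) · (1 − 1/41) · (1 − 1/71)
       = 96063 · 56000/96063 = 56000.

56000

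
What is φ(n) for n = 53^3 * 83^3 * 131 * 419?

4483784734617760

φ(4672477347359911) = 4672477347359911 · (1 − 1/53) · (1 − 1/83) · (1 − 1/131) · (1 − 1/419)
       = 4672477347359911 · 231705760/241456711 = 4483784734617760.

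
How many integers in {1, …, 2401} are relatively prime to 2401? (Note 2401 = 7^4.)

φ(7^4) = 7^3·(7−1) = 343·6 = 2058.

2058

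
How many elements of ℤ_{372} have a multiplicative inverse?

120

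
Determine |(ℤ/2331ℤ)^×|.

First factor: 2331 = 3^2 * 7 * 37.
φ(2331) = 2331 · (1 − 1/3) · (1 − 1/7) · (1 − 1/37)
       = 2331 · 432/777 = 1296.

1296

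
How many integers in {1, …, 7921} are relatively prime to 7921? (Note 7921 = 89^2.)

7832

φ(7921) = 7921 · (1 − 1/89)
       = 7921 · 88/89 = 7832.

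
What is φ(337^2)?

φ(113569) = 113569 · (1 − 1/337)
       = 113569 · 336/337 = 113232.

113232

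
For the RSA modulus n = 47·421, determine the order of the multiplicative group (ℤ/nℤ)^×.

φ(19787) = 19787 · (1 − 1/47) · (1 − 1/421)
       = 19787 · 19320/19787 = 19320.

19320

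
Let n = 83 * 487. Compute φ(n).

φ(83) = 83 − 1 = 82.
φ(487) = 487 − 1 = 486.
Multiply: 82 · 486 = 39852.

39852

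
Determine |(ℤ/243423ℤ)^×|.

145152

First factor: 243423 = 3^2 * 17 * 37 * 43.
φ(3^2) = 3^1·(3−1) = 3·2 = 6.
φ(17) = 17 − 1 = 16.
φ(37) = 37 − 1 = 36.
φ(43) = 43 − 1 = 42.
φ(243423) = 6 × 16 × 36 × 42 = 145152.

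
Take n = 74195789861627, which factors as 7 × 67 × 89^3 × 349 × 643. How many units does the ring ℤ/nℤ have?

61669743683328

φ(74195789861627) = 74195789861627 · (1 − 1/7) · (1 − 1/67) · (1 − 1/89) · (1 − 1/349) · (1 − 1/643)
       = 74195789861627 · 7785600768/9366972587 = 61669743683328.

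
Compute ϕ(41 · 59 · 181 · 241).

100224000

φ(105519199) = 105519199 · (1 − 1/41) · (1 − 1/59) · (1 − 1/181) · (1 − 1/241)
       = 105519199 · 100224000/105519199 = 100224000.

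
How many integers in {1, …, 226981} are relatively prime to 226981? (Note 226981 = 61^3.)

223260

φ(226981) = 226981 · (1 − 1/61)
       = 226981 · 60/61 = 223260.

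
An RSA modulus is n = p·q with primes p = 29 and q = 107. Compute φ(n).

2968

For distinct primes, φ(pq) = (p−1)(q−1) = 28 × 106 = 2968.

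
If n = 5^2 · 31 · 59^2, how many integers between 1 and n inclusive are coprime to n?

2053200

φ(2697775) = 2697775 · (1 − 1/5) · (1 − 1/31) · (1 − 1/59)
       = 2697775 · 6960/9145 = 2053200.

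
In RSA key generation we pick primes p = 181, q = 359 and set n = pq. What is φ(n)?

64440

For distinct primes, φ(pq) = (p−1)(q−1) = 180 × 358 = 64440.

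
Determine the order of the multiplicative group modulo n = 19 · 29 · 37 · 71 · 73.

φ(19) = 19 − 1 = 18.
φ(29) = 29 − 1 = 28.
φ(37) = 37 − 1 = 36.
φ(71) = 71 − 1 = 70.
φ(73) = 73 − 1 = 72.
φ(105665821) = 18 × 28 × 36 × 70 × 72 = 91445760.

91445760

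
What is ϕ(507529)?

Factor 507529: 507529 = 11 · 29 · 37 · 43.
φ(507529) = 507529 · (1 − 1/11) · (1 − 1/29) · (1 − 1/37) · (1 − 1/43)
       = 507529 · 423360/507529 = 423360.

423360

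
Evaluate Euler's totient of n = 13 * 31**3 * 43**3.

φ(13) = 13 − 1 = 12.
φ(31^3) = 31^2·(31−1) = 961·30 = 28830.
φ(43^3) = 43^2·(43−1) = 1849·42 = 77658.
Multiply: 12 · 28830 · 77658 = 26866561680.

26866561680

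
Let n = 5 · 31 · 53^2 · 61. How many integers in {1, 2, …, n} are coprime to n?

19843200

φ(5) = 5 − 1 = 4.
φ(31) = 31 − 1 = 30.
φ(53^2) = 53^1·(53−1) = 53·52 = 2756.
φ(61) = 61 − 1 = 60.
Since φ is multiplicative, φ(26559095) = 4 · 30 · 2756 · 60 = 19843200.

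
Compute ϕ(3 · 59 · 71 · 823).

6674640

φ(3) = 3 − 1 = 2.
φ(59) = 59 − 1 = 58.
φ(71) = 71 − 1 = 70.
φ(823) = 823 − 1 = 822.
Since φ is multiplicative, φ(10342641) = 2 · 58 · 70 · 822 = 6674640.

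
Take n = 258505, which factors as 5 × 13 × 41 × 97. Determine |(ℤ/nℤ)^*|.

184320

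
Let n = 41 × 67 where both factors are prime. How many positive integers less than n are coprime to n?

2640

For distinct primes, φ(pq) = (p−1)(q−1) = 40 × 66 = 2640.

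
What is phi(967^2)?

934122

φ(935089) = 935089 · (1 − 1/967)
       = 935089 · 966/967 = 934122.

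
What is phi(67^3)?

φ(67^3) = 67^3 − 67^2 = 300763 − 4489 = 296274.

296274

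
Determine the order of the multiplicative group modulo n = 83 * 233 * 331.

6277920

φ(83) = 83 − 1 = 82.
φ(233) = 233 − 1 = 232.
φ(331) = 331 − 1 = 330.
φ(6401209) = 82 × 232 × 330 = 6277920.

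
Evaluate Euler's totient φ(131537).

Prime factorization: 131537 = 7 * 19 * 23 * 43.
φ(7) = 7 − 1 = 6.
φ(19) = 19 − 1 = 18.
φ(23) = 23 − 1 = 22.
φ(43) = 43 − 1 = 42.
Since φ is multiplicative, φ(131537) = 6 · 18 · 22 · 42 = 99792.

99792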